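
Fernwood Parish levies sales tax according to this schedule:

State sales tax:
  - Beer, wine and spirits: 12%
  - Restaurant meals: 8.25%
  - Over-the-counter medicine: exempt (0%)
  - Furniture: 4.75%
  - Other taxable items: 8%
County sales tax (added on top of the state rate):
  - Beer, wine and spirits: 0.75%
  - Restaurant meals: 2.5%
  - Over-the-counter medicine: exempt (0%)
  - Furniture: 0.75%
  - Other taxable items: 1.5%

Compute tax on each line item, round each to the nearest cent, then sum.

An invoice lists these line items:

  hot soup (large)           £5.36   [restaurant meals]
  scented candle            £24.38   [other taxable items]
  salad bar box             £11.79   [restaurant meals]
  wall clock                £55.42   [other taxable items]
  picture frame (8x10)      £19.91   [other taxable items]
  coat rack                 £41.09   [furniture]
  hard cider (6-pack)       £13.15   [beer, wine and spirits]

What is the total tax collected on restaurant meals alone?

Hot soup (large) £5.36: restaurant meals → 8.25% + 2.5% county = 10.75% → £0.58
Salad bar box £11.79: restaurant meals → 8.25% + 2.5% county = 10.75% → £1.27
Tax on restaurant meals = £0.58 + £1.27 = £1.85

£1.85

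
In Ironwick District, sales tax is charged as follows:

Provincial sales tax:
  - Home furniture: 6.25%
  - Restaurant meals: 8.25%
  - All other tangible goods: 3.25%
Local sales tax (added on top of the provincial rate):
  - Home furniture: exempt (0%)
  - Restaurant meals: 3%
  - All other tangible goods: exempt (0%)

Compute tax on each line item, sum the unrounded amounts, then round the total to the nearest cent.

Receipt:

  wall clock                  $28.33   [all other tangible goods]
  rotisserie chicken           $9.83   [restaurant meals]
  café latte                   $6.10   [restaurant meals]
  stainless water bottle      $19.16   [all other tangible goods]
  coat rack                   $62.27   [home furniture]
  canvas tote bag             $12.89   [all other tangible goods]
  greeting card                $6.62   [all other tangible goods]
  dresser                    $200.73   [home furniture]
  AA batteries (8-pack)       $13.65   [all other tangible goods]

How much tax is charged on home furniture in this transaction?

Coat rack $62.27: home furniture → 6.25% + 0% local = 6.25% → $3.891875
Dresser $200.73: home furniture → 6.25% + 0% local = 6.25% → $12.545625
Tax on home furniture: unrounded sum = $16.4375 → $16.44

$16.44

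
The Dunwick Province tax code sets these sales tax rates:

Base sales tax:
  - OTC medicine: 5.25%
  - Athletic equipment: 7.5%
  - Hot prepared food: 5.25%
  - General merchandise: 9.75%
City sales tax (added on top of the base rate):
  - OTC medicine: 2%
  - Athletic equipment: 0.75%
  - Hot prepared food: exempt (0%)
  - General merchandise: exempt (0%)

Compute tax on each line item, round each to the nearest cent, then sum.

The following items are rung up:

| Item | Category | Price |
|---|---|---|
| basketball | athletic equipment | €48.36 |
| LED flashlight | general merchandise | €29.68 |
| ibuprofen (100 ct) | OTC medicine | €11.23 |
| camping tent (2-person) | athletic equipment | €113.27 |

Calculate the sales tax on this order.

Basketball €48.36: athletic equipment → 7.5% + 0.75% city = 8.25% → €3.99
LED flashlight €29.68: general merchandise → 9.75% + 0% city = 9.75% → €2.89
Ibuprofen (100 ct) €11.23: OTC medicine → 5.25% + 2% city = 7.25% → €0.81
Camping tent (2-person) €113.27: athletic equipment → 7.5% + 0.75% city = 8.25% → €9.34
Total tax = €3.99 + €2.89 + €0.81 + €9.34 = €17.03

€17.03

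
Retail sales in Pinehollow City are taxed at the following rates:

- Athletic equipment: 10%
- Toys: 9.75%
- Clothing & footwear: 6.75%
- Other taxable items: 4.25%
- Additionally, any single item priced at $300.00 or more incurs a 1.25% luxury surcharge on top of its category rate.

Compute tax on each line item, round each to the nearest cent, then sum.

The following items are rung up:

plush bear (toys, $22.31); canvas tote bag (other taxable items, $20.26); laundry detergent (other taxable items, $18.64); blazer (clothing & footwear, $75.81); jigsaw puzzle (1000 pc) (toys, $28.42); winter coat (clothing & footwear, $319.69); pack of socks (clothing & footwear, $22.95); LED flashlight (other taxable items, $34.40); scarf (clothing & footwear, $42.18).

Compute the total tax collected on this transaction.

Plush bear $22.31: toys → 9.75% → $2.18
Canvas tote bag $20.26: other taxable items → 4.25% → $0.86
Laundry detergent $18.64: other taxable items → 4.25% → $0.79
Blazer $75.81: clothing & footwear → 6.75% → $5.12
Jigsaw puzzle (1000 pc) $28.42: toys → 9.75% → $2.77
Winter coat $319.69: clothing & footwear → 6.75% + 1.25% surcharge = 8% → $25.58
Pack of socks $22.95: clothing & footwear → 6.75% → $1.55
LED flashlight $34.40: other taxable items → 4.25% → $1.46
Scarf $42.18: clothing & footwear → 6.75% → $2.85
Total tax = $2.18 + $0.86 + $0.79 + $5.12 + $2.77 + $25.58 + $1.55 + $1.46 + $2.85 = $43.16

$43.16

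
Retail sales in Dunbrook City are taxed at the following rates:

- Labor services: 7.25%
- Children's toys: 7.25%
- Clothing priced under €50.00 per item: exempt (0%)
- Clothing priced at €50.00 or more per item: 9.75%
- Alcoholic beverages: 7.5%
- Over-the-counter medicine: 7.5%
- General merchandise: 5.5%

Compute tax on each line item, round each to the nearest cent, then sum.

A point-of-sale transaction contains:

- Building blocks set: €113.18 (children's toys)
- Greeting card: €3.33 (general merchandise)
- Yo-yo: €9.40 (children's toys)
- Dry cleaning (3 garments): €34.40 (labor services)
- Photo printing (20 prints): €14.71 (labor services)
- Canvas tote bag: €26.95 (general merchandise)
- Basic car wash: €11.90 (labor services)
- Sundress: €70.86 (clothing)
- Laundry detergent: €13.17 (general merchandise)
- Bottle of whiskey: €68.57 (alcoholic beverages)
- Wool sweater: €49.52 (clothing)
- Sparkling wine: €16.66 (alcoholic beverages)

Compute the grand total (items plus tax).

Building blocks set €113.18: children's toys → 7.25% → €8.21
Greeting card €3.33: general merchandise → 5.5% → €0.18
Yo-yo €9.40: children's toys → 7.25% → €0.68
Dry cleaning (3 garments) €34.40: labor services → 7.25% → €2.49
Photo printing (20 prints) €14.71: labor services → 7.25% → €1.07
Canvas tote bag €26.95: general merchandise → 5.5% → €1.48
Basic car wash €11.90: labor services → 7.25% → €0.86
Sundress €70.86: clothing, €50.00 or more → 9.75% → €6.91
Laundry detergent €13.17: general merchandise → 5.5% → €0.72
Bottle of whiskey €68.57: alcoholic beverages → 7.5% → €5.14
Wool sweater €49.52: clothing, under €50.00 → 0% → €0.00
Sparkling wine €16.66: alcoholic beverages → 7.5% → €1.25
Subtotal = €432.65; tax = €28.99; total due = €461.64

€461.64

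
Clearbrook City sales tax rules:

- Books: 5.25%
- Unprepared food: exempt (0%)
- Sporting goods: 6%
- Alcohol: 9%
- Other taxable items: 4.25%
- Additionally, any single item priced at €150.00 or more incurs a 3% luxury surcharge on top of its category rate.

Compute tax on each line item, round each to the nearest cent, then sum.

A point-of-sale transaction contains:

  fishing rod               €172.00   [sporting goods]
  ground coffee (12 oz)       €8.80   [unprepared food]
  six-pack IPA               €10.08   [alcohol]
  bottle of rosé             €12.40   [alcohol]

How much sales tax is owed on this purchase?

Fishing rod €172.00: sporting goods → 6% + 3% surcharge = 9% → €15.48
Ground coffee (12 oz) €8.80: unprepared food → 0% → €0.00
Six-pack IPA €10.08: alcohol → 9% → €0.91
Bottle of rosé €12.40: alcohol → 9% → €1.12
Total tax = €15.48 + €0.91 + €1.12 = €17.51

€17.51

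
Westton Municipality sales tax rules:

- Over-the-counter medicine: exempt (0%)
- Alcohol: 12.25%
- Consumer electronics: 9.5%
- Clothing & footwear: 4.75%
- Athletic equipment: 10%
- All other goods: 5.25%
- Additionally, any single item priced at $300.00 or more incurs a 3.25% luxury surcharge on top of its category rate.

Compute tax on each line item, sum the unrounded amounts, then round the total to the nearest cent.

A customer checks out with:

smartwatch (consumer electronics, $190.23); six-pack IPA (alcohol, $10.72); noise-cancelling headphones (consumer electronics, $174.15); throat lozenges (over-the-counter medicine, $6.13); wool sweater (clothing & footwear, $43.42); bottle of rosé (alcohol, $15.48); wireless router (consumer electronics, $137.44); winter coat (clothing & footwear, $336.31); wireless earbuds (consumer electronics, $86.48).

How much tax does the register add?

$88.07

Smartwatch $190.23: consumer electronics → 9.5% → $18.07185
Six-pack IPA $10.72: alcohol → 12.25% → $1.3132
Noise-cancelling headphones $174.15: consumer electronics → 9.5% → $16.54425
Throat lozenges $6.13: over-the-counter medicine → 0% → $0.00
Wool sweater $43.42: clothing & footwear → 4.75% → $2.06245
Bottle of rosé $15.48: alcohol → 12.25% → $1.8963
Wireless router $137.44: consumer electronics → 9.5% → $13.0568
Winter coat $336.31: clothing & footwear → 4.75% + 3.25% surcharge = 8% → $26.9048
Wireless earbuds $86.48: consumer electronics → 9.5% → $8.2156
Unrounded tax sum = $88.06525 → $88.07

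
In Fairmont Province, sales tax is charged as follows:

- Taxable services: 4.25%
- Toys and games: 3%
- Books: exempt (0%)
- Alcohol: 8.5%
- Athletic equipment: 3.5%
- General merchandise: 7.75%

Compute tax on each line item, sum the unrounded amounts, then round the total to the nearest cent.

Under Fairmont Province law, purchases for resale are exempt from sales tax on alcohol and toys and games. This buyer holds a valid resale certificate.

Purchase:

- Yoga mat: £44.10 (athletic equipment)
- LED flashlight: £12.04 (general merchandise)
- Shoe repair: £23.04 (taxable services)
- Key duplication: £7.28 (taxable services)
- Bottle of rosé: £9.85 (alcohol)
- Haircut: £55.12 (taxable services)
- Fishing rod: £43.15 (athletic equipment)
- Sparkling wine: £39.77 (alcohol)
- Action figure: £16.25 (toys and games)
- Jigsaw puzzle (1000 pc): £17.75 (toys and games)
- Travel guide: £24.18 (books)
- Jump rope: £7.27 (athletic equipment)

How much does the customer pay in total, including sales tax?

£307.67

Yoga mat £44.10: athletic equipment → 3.5% → £1.5435
LED flashlight £12.04: general merchandise → 7.75% → £0.9331
Shoe repair £23.04: taxable services → 4.25% → £0.9792
Key duplication £7.28: taxable services → 4.25% → £0.3094
Bottle of rosé £9.85: alcohol, buyer-exempt → 0% → £0.00
Haircut £55.12: taxable services → 4.25% → £2.3426
Fishing rod £43.15: athletic equipment → 3.5% → £1.51025
Sparkling wine £39.77: alcohol, buyer-exempt → 0% → £0.00
Action figure £16.25: toys and games, buyer-exempt → 0% → £0.00
Jigsaw puzzle (1000 pc) £17.75: toys and games, buyer-exempt → 0% → £0.00
Travel guide £24.18: books → 0% → £0.00
Jump rope £7.27: athletic equipment → 3.5% → £0.25445
Subtotal = £299.80; unrounded tax = £7.8725 → £7.87; total due = £307.67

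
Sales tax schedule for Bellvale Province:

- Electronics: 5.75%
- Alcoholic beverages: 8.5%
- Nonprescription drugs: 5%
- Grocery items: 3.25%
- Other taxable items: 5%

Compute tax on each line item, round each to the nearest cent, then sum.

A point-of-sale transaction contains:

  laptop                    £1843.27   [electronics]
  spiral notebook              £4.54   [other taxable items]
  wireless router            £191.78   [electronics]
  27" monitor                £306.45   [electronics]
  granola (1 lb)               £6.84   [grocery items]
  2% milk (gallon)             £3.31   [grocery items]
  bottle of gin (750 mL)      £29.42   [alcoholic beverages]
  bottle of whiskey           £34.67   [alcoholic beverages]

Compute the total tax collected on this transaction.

Laptop £1843.27: electronics → 5.75% → £105.99
Spiral notebook £4.54: other taxable items → 5% → £0.23
Wireless router £191.78: electronics → 5.75% → £11.03
27" monitor £306.45: electronics → 5.75% → £17.62
Granola (1 lb) £6.84: grocery items → 3.25% → £0.22
2% milk (gallon) £3.31: grocery items → 3.25% → £0.11
Bottle of gin (750 mL) £29.42: alcoholic beverages → 8.5% → £2.50
Bottle of whiskey £34.67: alcoholic beverages → 8.5% → £2.95
Total tax = £105.99 + £0.23 + £11.03 + £17.62 + £0.22 + £0.11 + £2.50 + £2.95 = £140.65

£140.65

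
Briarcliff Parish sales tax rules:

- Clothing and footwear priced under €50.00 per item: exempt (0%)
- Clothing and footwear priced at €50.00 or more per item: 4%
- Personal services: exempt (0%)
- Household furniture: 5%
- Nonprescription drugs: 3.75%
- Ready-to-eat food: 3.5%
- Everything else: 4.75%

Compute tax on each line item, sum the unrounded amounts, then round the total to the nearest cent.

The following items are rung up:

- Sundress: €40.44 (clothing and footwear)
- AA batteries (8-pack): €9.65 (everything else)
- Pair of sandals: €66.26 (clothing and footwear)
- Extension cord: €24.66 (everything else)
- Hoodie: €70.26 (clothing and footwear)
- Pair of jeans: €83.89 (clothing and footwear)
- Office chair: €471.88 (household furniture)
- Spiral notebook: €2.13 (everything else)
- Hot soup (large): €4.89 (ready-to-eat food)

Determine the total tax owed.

€34.31

Sundress €40.44: clothing and footwear, under €50.00 → 0% → €0.00
AA batteries (8-pack) €9.65: everything else → 4.75% → €0.458375
Pair of sandals €66.26: clothing and footwear, €50.00 or more → 4% → €2.6504
Extension cord €24.66: everything else → 4.75% → €1.17135
Hoodie €70.26: clothing and footwear, €50.00 or more → 4% → €2.8104
Pair of jeans €83.89: clothing and footwear, €50.00 or more → 4% → €3.3556
Office chair €471.88: household furniture → 5% → €23.594
Spiral notebook €2.13: everything else → 4.75% → €0.101175
Hot soup (large) €4.89: ready-to-eat food → 3.5% → €0.17115
Unrounded tax sum = €34.31245 → €34.31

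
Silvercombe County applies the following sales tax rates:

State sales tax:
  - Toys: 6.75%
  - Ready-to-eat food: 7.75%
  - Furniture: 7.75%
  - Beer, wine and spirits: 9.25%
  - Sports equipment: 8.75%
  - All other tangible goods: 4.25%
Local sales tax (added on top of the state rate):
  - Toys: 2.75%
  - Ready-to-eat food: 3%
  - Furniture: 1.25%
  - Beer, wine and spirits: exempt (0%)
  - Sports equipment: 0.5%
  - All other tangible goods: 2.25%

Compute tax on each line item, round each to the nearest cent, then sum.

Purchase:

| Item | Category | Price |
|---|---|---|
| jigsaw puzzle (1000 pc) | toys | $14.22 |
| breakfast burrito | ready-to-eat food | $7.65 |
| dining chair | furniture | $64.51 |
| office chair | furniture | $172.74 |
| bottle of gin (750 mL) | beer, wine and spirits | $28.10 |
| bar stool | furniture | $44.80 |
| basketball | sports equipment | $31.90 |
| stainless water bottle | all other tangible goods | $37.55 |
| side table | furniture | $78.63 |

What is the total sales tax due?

$42.63

Jigsaw puzzle (1000 pc) $14.22: toys → 6.75% + 2.75% local = 9.5% → $1.35
Breakfast burrito $7.65: ready-to-eat food → 7.75% + 3% local = 10.75% → $0.82
Dining chair $64.51: furniture → 7.75% + 1.25% local = 9% → $5.81
Office chair $172.74: furniture → 7.75% + 1.25% local = 9% → $15.55
Bottle of gin (750 mL) $28.10: beer, wine and spirits → 9.25% + 0% local = 9.25% → $2.60
Bar stool $44.80: furniture → 7.75% + 1.25% local = 9% → $4.03
Basketball $31.90: sports equipment → 8.75% + 0.5% local = 9.25% → $2.95
Stainless water bottle $37.55: all other tangible goods → 4.25% + 2.25% local = 6.5% → $2.44
Side table $78.63: furniture → 7.75% + 1.25% local = 9% → $7.08
Total tax = $1.35 + $0.82 + $5.81 + $15.55 + $2.60 + $4.03 + $2.95 + $2.44 + $7.08 = $42.63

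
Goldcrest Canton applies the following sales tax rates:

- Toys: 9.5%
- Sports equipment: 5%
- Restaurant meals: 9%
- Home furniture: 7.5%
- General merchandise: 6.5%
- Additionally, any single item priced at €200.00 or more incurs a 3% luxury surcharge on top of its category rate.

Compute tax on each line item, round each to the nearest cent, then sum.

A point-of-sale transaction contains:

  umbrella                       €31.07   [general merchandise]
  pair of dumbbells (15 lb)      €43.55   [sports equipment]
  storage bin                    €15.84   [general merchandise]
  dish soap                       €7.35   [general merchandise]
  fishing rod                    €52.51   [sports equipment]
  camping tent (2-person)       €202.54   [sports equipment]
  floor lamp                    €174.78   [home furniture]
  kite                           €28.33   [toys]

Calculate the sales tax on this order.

€40.34

Umbrella €31.07: general merchandise → 6.5% → €2.02
Pair of dumbbells (15 lb) €43.55: sports equipment → 5% → €2.18
Storage bin €15.84: general merchandise → 6.5% → €1.03
Dish soap €7.35: general merchandise → 6.5% → €0.48
Fishing rod €52.51: sports equipment → 5% → €2.63
Camping tent (2-person) €202.54: sports equipment → 5% + 3% surcharge = 8% → €16.20
Floor lamp €174.78: home furniture → 7.5% → €13.11
Kite €28.33: toys → 9.5% → €2.69
Total tax = €2.02 + €2.18 + €1.03 + €0.48 + €2.63 + €16.20 + €13.11 + €2.69 = €40.34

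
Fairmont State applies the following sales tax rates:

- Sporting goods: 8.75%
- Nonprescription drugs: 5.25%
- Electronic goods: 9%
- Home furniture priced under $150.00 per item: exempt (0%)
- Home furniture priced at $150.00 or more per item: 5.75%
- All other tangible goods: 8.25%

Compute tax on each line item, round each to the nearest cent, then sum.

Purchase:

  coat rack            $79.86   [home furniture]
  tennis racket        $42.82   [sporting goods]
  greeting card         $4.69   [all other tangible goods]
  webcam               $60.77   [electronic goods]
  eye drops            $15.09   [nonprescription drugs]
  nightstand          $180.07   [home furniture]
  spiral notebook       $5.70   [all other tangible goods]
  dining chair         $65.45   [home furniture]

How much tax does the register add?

Coat rack $79.86: home furniture, under $150.00 → 0% → $0.00
Tennis racket $42.82: sporting goods → 8.75% → $3.75
Greeting card $4.69: all other tangible goods → 8.25% → $0.39
Webcam $60.77: electronic goods → 9% → $5.47
Eye drops $15.09: nonprescription drugs → 5.25% → $0.79
Nightstand $180.07: home furniture, $150.00 or more → 5.75% → $10.35
Spiral notebook $5.70: all other tangible goods → 8.25% → $0.47
Dining chair $65.45: home furniture, under $150.00 → 0% → $0.00
Total tax = $3.75 + $0.39 + $5.47 + $0.79 + $10.35 + $0.47 = $21.22

$21.22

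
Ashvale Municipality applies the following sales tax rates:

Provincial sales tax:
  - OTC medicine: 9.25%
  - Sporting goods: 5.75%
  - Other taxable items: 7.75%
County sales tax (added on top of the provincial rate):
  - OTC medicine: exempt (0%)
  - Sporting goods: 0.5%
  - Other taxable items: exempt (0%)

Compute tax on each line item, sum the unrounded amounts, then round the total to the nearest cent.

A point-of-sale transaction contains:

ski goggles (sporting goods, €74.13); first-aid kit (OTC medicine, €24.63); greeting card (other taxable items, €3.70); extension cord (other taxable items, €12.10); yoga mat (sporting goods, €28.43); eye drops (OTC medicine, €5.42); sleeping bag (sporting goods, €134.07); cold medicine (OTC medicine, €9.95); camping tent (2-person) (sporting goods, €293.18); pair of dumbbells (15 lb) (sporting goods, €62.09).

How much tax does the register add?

€41.92

Ski goggles €74.13: sporting goods → 5.75% + 0.5% county = 6.25% → €4.633125
First-aid kit €24.63: OTC medicine → 9.25% + 0% county = 9.25% → €2.278275
Greeting card €3.70: other taxable items → 7.75% + 0% county = 7.75% → €0.28675
Extension cord €12.10: other taxable items → 7.75% + 0% county = 7.75% → €0.93775
Yoga mat €28.43: sporting goods → 5.75% + 0.5% county = 6.25% → €1.776875
Eye drops €5.42: OTC medicine → 9.25% + 0% county = 9.25% → €0.50135
Sleeping bag €134.07: sporting goods → 5.75% + 0.5% county = 6.25% → €8.379375
Cold medicine €9.95: OTC medicine → 9.25% + 0% county = 9.25% → €0.920375
Camping tent (2-person) €293.18: sporting goods → 5.75% + 0.5% county = 6.25% → €18.32375
Pair of dumbbells (15 lb) €62.09: sporting goods → 5.75% + 0.5% county = 6.25% → €3.880625
Unrounded tax sum = €41.91825 → €41.92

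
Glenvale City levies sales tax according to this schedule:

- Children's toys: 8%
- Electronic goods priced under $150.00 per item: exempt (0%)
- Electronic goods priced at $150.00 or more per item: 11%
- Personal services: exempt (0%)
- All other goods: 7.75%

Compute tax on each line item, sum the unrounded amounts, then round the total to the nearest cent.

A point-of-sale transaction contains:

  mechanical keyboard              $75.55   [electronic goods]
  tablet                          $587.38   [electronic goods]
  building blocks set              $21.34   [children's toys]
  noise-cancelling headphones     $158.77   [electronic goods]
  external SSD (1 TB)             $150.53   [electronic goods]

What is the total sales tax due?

Mechanical keyboard $75.55: electronic goods, under $150.00 → 0% → $0.00
Tablet $587.38: electronic goods, $150.00 or more → 11% → $64.6118
Building blocks set $21.34: children's toys → 8% → $1.7072
Noise-cancelling headphones $158.77: electronic goods, $150.00 or more → 11% → $17.4647
External SSD (1 TB) $150.53: electronic goods, $150.00 or more → 11% → $16.5583
Unrounded tax sum = $100.342 → $100.34

$100.34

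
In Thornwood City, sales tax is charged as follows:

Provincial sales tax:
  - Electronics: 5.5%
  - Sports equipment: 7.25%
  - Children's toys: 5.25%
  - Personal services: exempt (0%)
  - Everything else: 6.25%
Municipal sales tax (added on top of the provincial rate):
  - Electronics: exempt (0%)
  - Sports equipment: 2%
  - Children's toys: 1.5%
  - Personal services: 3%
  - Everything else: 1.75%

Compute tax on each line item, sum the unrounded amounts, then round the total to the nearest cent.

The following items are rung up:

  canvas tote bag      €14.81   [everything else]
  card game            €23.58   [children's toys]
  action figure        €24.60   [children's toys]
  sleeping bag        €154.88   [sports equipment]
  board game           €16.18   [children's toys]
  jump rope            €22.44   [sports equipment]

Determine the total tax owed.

€21.93

Canvas tote bag €14.81: everything else → 6.25% + 1.75% municipal = 8% → €1.1848
Card game €23.58: children's toys → 5.25% + 1.5% municipal = 6.75% → €1.59165
Action figure €24.60: children's toys → 5.25% + 1.5% municipal = 6.75% → €1.6605
Sleeping bag €154.88: sports equipment → 7.25% + 2% municipal = 9.25% → €14.3264
Board game €16.18: children's toys → 5.25% + 1.5% municipal = 6.75% → €1.09215
Jump rope €22.44: sports equipment → 7.25% + 2% municipal = 9.25% → €2.0757
Unrounded tax sum = €21.9312 → €21.93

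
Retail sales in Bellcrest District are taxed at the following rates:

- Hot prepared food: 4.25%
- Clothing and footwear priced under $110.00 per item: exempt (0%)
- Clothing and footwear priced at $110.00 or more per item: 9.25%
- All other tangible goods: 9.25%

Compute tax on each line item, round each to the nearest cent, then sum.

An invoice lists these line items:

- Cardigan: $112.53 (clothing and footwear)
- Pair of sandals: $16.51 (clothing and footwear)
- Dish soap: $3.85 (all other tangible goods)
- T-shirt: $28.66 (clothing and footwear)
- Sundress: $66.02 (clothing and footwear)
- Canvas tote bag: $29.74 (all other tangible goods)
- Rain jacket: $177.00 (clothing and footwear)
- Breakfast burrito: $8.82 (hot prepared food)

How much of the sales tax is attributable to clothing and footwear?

Cardigan $112.53: clothing and footwear, $110.00 or more → 9.25% → $10.41
Pair of sandals $16.51: clothing and footwear, under $110.00 → 0% → $0.00
T-shirt $28.66: clothing and footwear, under $110.00 → 0% → $0.00
Sundress $66.02: clothing and footwear, under $110.00 → 0% → $0.00
Rain jacket $177.00: clothing and footwear, $110.00 or more → 9.25% → $16.37
Tax on clothing and footwear = $10.41 + $0.00 + $0.00 + $0.00 + $16.37 = $26.78

$26.78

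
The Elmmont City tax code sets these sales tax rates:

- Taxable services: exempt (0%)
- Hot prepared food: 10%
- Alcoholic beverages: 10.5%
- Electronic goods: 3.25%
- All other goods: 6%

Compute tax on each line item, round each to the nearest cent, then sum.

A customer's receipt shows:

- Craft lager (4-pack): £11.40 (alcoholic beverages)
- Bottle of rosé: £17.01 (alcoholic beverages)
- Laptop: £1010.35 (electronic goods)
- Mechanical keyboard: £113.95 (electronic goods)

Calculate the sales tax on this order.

£39.53

Craft lager (4-pack) £11.40: alcoholic beverages → 10.5% → £1.20
Bottle of rosé £17.01: alcoholic beverages → 10.5% → £1.79
Laptop £1010.35: electronic goods → 3.25% → £32.84
Mechanical keyboard £113.95: electronic goods → 3.25% → £3.70
Total tax = £1.20 + £1.79 + £32.84 + £3.70 = £39.53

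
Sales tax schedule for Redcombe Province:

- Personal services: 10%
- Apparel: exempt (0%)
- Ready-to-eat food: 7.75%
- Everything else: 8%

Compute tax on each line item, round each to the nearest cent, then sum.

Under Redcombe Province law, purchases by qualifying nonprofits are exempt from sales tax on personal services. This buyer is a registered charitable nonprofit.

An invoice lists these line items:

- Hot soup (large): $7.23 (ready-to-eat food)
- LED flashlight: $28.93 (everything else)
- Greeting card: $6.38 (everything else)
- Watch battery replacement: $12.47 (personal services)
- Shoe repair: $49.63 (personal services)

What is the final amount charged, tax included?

$108.02

Hot soup (large) $7.23: ready-to-eat food → 7.75% → $0.56
LED flashlight $28.93: everything else → 8% → $2.31
Greeting card $6.38: everything else → 8% → $0.51
Watch battery replacement $12.47: personal services, buyer-exempt → 0% → $0.00
Shoe repair $49.63: personal services, buyer-exempt → 0% → $0.00
Subtotal = $104.64; tax = $3.38; total due = $108.02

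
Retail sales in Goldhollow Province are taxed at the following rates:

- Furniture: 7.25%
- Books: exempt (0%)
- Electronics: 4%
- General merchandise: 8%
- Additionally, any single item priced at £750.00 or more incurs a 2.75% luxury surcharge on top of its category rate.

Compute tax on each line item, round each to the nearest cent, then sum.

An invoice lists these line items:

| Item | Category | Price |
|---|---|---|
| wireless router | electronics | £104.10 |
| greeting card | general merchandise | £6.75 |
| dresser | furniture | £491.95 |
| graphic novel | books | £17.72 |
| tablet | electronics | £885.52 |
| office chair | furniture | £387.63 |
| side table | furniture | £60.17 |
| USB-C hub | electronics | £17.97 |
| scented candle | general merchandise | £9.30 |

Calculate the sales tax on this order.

£134.06

Wireless router £104.10: electronics → 4% → £4.16
Greeting card £6.75: general merchandise → 8% → £0.54
Dresser £491.95: furniture → 7.25% → £35.67
Graphic novel £17.72: books → 0% → £0.00
Tablet £885.52: electronics → 4% + 2.75% surcharge = 6.75% → £59.77
Office chair £387.63: furniture → 7.25% → £28.10
Side table £60.17: furniture → 7.25% → £4.36
USB-C hub £17.97: electronics → 4% → £0.72
Scented candle £9.30: general merchandise → 8% → £0.74
Total tax = £4.16 + £0.54 + £35.67 + £59.77 + £28.10 + £4.36 + £0.72 + £0.74 = £134.06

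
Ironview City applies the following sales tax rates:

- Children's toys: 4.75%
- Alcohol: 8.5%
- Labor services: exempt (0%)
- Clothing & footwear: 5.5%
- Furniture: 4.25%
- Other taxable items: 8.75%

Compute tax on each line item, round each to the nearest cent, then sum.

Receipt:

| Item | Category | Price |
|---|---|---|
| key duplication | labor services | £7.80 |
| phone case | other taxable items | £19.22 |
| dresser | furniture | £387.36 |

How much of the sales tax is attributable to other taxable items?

Phone case £19.22: other taxable items → 8.75% → £1.68
Tax on other taxable items = £1.68

£1.68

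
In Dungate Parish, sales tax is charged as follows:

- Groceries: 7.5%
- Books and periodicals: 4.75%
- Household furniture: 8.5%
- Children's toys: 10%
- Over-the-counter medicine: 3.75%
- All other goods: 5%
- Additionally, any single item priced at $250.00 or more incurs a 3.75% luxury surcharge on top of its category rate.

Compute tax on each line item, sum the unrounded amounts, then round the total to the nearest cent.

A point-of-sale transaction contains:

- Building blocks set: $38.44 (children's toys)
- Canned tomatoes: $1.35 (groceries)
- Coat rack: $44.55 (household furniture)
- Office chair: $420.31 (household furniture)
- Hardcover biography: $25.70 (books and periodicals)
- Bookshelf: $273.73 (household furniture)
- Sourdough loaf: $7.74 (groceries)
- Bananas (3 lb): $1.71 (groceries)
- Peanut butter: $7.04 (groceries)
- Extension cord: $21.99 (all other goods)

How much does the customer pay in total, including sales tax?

$938.87

Building blocks set $38.44: children's toys → 10% → $3.844
Canned tomatoes $1.35: groceries → 7.5% → $0.10125
Coat rack $44.55: household furniture → 8.5% → $3.78675
Office chair $420.31: household furniture → 8.5% + 3.75% surcharge = 12.25% → $51.487975
Hardcover biography $25.70: books and periodicals → 4.75% → $1.22075
Bookshelf $273.73: household furniture → 8.5% + 3.75% surcharge = 12.25% → $33.531925
Sourdough loaf $7.74: groceries → 7.5% → $0.5805
Bananas (3 lb) $1.71: groceries → 7.5% → $0.12825
Peanut butter $7.04: groceries → 7.5% → $0.528
Extension cord $21.99: all other goods → 5% → $1.0995
Subtotal = $842.56; unrounded tax = $96.3089 → $96.31; total due = $938.87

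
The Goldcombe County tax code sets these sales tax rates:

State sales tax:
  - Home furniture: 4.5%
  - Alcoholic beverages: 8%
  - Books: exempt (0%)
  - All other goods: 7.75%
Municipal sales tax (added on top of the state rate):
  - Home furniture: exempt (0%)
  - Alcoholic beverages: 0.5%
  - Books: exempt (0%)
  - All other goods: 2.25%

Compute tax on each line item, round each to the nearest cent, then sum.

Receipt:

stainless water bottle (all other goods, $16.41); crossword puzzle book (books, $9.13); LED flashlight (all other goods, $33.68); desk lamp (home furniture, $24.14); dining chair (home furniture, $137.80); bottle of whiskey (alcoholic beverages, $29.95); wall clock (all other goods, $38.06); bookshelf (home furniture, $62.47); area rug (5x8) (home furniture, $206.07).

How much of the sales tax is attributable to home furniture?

Desk lamp $24.14: home furniture → 4.5% + 0% municipal = 4.5% → $1.09
Dining chair $137.80: home furniture → 4.5% + 0% municipal = 4.5% → $6.20
Bookshelf $62.47: home furniture → 4.5% + 0% municipal = 4.5% → $2.81
Area rug (5x8) $206.07: home furniture → 4.5% + 0% municipal = 4.5% → $9.27
Tax on home furniture = $1.09 + $6.20 + $2.81 + $9.27 = $19.37

$19.37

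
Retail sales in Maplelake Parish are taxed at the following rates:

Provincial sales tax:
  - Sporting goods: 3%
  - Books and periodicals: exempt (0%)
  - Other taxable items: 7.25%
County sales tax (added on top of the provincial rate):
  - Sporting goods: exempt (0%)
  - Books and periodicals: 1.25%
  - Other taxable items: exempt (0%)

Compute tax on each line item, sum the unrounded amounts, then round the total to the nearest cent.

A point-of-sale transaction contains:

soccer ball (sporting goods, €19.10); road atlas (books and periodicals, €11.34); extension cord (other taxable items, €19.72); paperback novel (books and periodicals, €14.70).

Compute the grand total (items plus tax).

Soccer ball €19.10: sporting goods → 3% + 0% county = 3% → €0.573
Road atlas €11.34: books and periodicals → 0% + 1.25% county = 1.25% → €0.14175
Extension cord €19.72: other taxable items → 7.25% + 0% county = 7.25% → €1.4297
Paperback novel €14.70: books and periodicals → 0% + 1.25% county = 1.25% → €0.18375
Subtotal = €64.86; unrounded tax = €2.3282 → €2.33; total due = €67.19

€67.19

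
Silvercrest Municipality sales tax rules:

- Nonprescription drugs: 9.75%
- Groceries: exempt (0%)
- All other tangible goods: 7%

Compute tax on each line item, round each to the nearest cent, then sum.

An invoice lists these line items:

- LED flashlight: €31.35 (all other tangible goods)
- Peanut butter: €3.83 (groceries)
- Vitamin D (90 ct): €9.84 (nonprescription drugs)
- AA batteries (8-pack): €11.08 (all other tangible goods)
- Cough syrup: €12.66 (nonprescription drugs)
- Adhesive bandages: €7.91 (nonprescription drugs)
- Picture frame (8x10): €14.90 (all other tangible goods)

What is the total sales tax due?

LED flashlight €31.35: all other tangible goods → 7% → €2.19
Peanut butter €3.83: groceries → 0% → €0.00
Vitamin D (90 ct) €9.84: nonprescription drugs → 9.75% → €0.96
AA batteries (8-pack) €11.08: all other tangible goods → 7% → €0.78
Cough syrup €12.66: nonprescription drugs → 9.75% → €1.23
Adhesive bandages €7.91: nonprescription drugs → 9.75% → €0.77
Picture frame (8x10) €14.90: all other tangible goods → 7% → €1.04
Total tax = €2.19 + €0.96 + €0.78 + €1.23 + €0.77 + €1.04 = €6.97

€6.97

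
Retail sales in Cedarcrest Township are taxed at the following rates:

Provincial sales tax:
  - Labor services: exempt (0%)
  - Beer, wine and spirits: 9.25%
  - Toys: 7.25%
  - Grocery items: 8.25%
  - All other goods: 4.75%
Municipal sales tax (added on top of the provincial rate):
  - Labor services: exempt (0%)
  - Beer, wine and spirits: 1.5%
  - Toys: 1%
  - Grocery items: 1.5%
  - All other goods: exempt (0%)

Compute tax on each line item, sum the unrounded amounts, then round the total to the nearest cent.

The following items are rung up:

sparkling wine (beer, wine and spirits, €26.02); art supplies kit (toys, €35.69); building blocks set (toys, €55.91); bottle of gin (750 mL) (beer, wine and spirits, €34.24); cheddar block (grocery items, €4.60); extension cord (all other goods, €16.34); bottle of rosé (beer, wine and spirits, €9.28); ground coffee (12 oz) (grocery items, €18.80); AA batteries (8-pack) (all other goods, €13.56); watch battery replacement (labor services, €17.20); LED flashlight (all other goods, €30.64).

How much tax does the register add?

Sparkling wine €26.02: beer, wine and spirits → 9.25% + 1.5% municipal = 10.75% → €2.79715
Art supplies kit €35.69: toys → 7.25% + 1% municipal = 8.25% → €2.944425
Building blocks set €55.91: toys → 7.25% + 1% municipal = 8.25% → €4.612575
Bottle of gin (750 mL) €34.24: beer, wine and spirits → 9.25% + 1.5% municipal = 10.75% → €3.6808
Cheddar block €4.60: grocery items → 8.25% + 1.5% municipal = 9.75% → €0.4485
Extension cord €16.34: all other goods → 4.75% + 0% municipal = 4.75% → €0.77615
Bottle of rosé €9.28: beer, wine and spirits → 9.25% + 1.5% municipal = 10.75% → €0.9976
Ground coffee (12 oz) €18.80: grocery items → 8.25% + 1.5% municipal = 9.75% → €1.833
AA batteries (8-pack) €13.56: all other goods → 4.75% + 0% municipal = 4.75% → €0.6441
Watch battery replacement €17.20: labor services → 0% + 0% municipal = 0% → €0.00
LED flashlight €30.64: all other goods → 4.75% + 0% municipal = 4.75% → €1.4554
Unrounded tax sum = €20.1897 → €20.19

€20.19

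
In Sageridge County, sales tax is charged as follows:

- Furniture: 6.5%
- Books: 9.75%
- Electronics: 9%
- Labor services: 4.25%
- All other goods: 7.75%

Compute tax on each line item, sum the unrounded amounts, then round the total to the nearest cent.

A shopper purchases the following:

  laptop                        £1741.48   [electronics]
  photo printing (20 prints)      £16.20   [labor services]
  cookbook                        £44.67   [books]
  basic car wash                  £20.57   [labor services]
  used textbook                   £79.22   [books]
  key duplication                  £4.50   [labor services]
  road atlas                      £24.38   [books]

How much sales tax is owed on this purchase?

£172.94

Laptop £1741.48: electronics → 9% → £156.7332
Photo printing (20 prints) £16.20: labor services → 4.25% → £0.6885
Cookbook £44.67: books → 9.75% → £4.355325
Basic car wash £20.57: labor services → 4.25% → £0.874225
Used textbook £79.22: books → 9.75% → £7.72395
Key duplication £4.50: labor services → 4.25% → £0.19125
Road atlas £24.38: books → 9.75% → £2.37705
Unrounded tax sum = £172.9435 → £172.94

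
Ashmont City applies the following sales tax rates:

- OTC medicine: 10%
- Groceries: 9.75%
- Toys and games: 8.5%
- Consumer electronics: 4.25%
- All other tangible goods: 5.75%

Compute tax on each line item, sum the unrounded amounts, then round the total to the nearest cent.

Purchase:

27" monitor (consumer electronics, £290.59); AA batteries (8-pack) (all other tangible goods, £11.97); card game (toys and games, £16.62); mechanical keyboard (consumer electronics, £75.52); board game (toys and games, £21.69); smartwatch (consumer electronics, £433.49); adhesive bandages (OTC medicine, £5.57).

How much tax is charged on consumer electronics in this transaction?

27" monitor £290.59: consumer electronics → 4.25% → £12.350075
Mechanical keyboard £75.52: consumer electronics → 4.25% → £3.2096
Smartwatch £433.49: consumer electronics → 4.25% → £18.423325
Tax on consumer electronics: unrounded sum = £33.983 → £33.98

£33.98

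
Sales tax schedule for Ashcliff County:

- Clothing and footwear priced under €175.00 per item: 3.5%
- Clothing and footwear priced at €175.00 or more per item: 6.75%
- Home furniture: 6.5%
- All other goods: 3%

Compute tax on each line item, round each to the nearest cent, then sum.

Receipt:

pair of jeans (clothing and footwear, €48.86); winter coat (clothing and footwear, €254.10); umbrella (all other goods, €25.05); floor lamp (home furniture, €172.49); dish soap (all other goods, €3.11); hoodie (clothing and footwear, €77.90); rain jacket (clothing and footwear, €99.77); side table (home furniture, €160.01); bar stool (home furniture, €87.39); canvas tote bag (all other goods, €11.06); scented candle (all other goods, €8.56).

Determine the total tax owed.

Pair of jeans €48.86: clothing and footwear, under €175.00 → 3.5% → €1.71
Winter coat €254.10: clothing and footwear, €175.00 or more → 6.75% → €17.15
Umbrella €25.05: all other goods → 3% → €0.75
Floor lamp €172.49: home furniture → 6.5% → €11.21
Dish soap €3.11: all other goods → 3% → €0.09
Hoodie €77.90: clothing and footwear, under €175.00 → 3.5% → €2.73
Rain jacket €99.77: clothing and footwear, under €175.00 → 3.5% → €3.49
Side table €160.01: home furniture → 6.5% → €10.40
Bar stool €87.39: home furniture → 6.5% → €5.68
Canvas tote bag €11.06: all other goods → 3% → €0.33
Scented candle €8.56: all other goods → 3% → €0.26
Total tax = €1.71 + €17.15 + €0.75 + €11.21 + €0.09 + €2.73 + €3.49 + €10.40 + €5.68 + €0.33 + €0.26 = €53.80

€53.80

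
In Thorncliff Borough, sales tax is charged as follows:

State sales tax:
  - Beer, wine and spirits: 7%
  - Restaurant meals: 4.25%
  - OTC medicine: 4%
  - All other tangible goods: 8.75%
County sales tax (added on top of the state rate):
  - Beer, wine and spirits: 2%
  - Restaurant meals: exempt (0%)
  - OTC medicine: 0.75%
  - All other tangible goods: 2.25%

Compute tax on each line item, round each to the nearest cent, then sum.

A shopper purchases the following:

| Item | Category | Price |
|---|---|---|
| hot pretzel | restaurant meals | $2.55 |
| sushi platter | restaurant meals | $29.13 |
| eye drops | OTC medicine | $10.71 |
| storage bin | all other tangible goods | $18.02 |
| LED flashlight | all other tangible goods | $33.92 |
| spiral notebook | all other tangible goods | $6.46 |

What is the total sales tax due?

Hot pretzel $2.55: restaurant meals → 4.25% + 0% county = 4.25% → $0.11
Sushi platter $29.13: restaurant meals → 4.25% + 0% county = 4.25% → $1.24
Eye drops $10.71: OTC medicine → 4% + 0.75% county = 4.75% → $0.51
Storage bin $18.02: all other tangible goods → 8.75% + 2.25% county = 11% → $1.98
LED flashlight $33.92: all other tangible goods → 8.75% + 2.25% county = 11% → $3.73
Spiral notebook $6.46: all other tangible goods → 8.75% + 2.25% county = 11% → $0.71
Total tax = $0.11 + $1.24 + $0.51 + $1.98 + $3.73 + $0.71 = $8.28

$8.28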